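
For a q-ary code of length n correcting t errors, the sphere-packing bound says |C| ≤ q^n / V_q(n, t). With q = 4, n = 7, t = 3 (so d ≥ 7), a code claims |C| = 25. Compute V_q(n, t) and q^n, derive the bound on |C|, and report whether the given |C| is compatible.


V_q(n, t) = 1156, q^n = 16384, Hamming bound = 14, |C| = 25 > bound (violated).

Step 1: Compute V_q(n, t) = Σ_{j=0}^3 C(n, j) (q−1)^j.
  j = 0: C(7,0)·(3)^0 = 1·1 = 1.
  j = 1: C(7,1)·(3)^1 = 7·3 = 21.
  j = 2: C(7,2)·(3)^2 = 21·9 = 189.
  j = 3: C(7,3)·(3)^3 = 35·27 = 945.
  V_q(n, t) = 1 + 21 + 189 + 945 = 1156.
Step 2: q^n = 4^7 = 16384.
Step 3: Hamming bound ⌊q^n / V_q(n,t)⌋ = ⌊16384/1156⌋ = 14.
Step 4: Compare |C| = 25 to 14: violated.
The claimed |C| lies above the Hamming bound, so no 4-ary code of length 7 with d ≥ 7 can have 25 codewords.


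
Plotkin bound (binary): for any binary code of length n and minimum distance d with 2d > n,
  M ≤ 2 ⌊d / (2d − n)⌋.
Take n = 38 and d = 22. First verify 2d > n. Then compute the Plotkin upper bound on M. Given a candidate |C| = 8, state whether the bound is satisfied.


Plotkin bound M ≤ 6; given |C| = 8 > bound (violated).

Check applicability: 2d = 44, n = 38.
2d − n = 6 > 0, so Plotkin applies.
Compute d/(2d−n) = 22/6 ≈ 3.6667.
⌊d/(2d−n)⌋ = 3.
Plotkin bound: M ≤ 2·3 = 6.
Given |C| = 8, check: VIOLATED.
This |C| is above the Plotkin bound, so no binary code with n = 38, d = 22 and 8 codewords exists.


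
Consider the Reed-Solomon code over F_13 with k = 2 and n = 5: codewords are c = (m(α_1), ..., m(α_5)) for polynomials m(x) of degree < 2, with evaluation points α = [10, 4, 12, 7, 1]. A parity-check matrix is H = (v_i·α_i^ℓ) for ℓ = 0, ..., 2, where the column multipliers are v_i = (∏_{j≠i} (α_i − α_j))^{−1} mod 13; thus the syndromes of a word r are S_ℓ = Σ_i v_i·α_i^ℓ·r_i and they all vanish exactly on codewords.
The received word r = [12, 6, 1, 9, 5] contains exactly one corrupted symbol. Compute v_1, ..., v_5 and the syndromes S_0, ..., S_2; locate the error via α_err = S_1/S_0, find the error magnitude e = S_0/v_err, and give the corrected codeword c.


S = (2, 2, 2), error at position 5, error magnitude e = 2, c = [12, 6, 1, 9, 3].

Step 1: column multipliers v_i = (∏_{j≠i}(α_i − α_j))^{−1} mod 13.
  i = 1 (α = 10): (10−4)(10−12)(10−7)(10−1) = 6·(−2)·3·9 = −324 ≡ 1, so v_1 = 1^{−1} = 1 (mod 13).
  i = 2 (α = 4): (4−10)(4−12)(4−7)(4−1) = (−6)·(−8)·(−3)·3 = −432 ≡ 10, so v_2 = 10^{−1} = 4 (mod 13).
  i = 3 (α = 12): (12−10)(12−4)(12−7)(12−1) = 2·8·5·11 = 880 ≡ 9, so v_3 = 9^{−1} = 3 (mod 13).
  i = 4 (α = 7): (7−10)(7−4)(7−12)(7−1) = (−3)·3·(−5)·6 = 270 ≡ 10, so v_4 = 10^{−1} = 4 (mod 13).
  i = 5 (α = 1): (1−10)(1−4)(1−12)(1−7) = (−9)·(−3)·(−11)·(−6) = 1782 ≡ 1, so v_5 = 1^{−1} = 1 (mod 13).
  v = [1, 4, 3, 4, 1].
Step 2: syndromes of r = [12, 6, 1, 9, 5] (all sums mod 13).
  S_0 = Σ v_i r_i = 1·12 + 4·6 + 3·1 + 4·9 + 1·5 = 80 ≡ 2.
  S_1 = Σ v_i α_i r_i = 1·10·12 + 4·4·6 + 3·12·1 + 4·7·9 + 1·1·5 = 509 ≡ 2.
  α_i^2 mod 13 = [9, 3, 1, 10, 1].
  S_2 = Σ v_i α_i^2 r_i = 1·9·12 + 4·3·6 + 3·1·1 + 4·10·9 + 1·1·5 = 548 ≡ 2.
  S = (2, 2, 2) ≠ 0, so r is not a codeword (an error is present).
Step 3: locate the error. For a single error e at position i, S_ℓ = v_i·e·α_i^ℓ, so α_err = S_1/S_0.
  S_0^{−1} = 2^{−1} = 7 (mod 13), so α_err = 2·7 = 14 ≡ 1 = α_5. Error position i = 5.
  Consistency check: S_2/S_1 = 2·7 = 14 ≡ 1 = α_err ✓ (single-error assumption holds).
Step 4: error magnitude e = S_0/v_5 = S_0·∏_{j≠5}(α_5 − α_j) = 2·1 = 2 ≡ 2 (mod 13).
Step 5: correct position 5: c_5 = r_5 − e = 5 − 2 ≡ 3 (mod 13). Hence c = [12, 6, 1, 9, 3].
  Check: interpolating c through the α_i gives m(x) = 2 + 1·x (degree < 2) with m(α_i) = c_i for every i, so c is indeed a codeword.


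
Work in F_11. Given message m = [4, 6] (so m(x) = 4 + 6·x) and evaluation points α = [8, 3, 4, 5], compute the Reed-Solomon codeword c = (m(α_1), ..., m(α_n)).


c = [8, 0, 6, 1]

Message polynomial: m(x) = 4 + 6·x (mod 11).
For each evaluation point α_i, compute m(α_i) mod 11:
  α_1 = 8: Horner steps 6 → 8, so m(8) = 8.
  α_2 = 3: Horner steps 6 → 0, so m(3) = 0.
  α_3 = 4: Horner steps 6 → 6, so m(4) = 6.
  α_4 = 5: Horner steps 6 → 1, so m(5) = 1.
Codeword c = [8, 0, 6, 1] ∈ F_11^4.


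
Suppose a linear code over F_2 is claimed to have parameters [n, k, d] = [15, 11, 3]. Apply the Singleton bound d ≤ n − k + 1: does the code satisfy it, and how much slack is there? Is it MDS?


Singleton RHS = n − k + 1 = 5, slack = 2, bound satisfied, not MDS.

Singleton bound: d ≤ n − k + 1.
Here n = 15, k = 11, so n − k + 1 = 5.
Given d = 3, check d ≤ 5: YES.
Slack = (n − k + 1) − d = 2.
The code is NOT MDS (slack = 2 > 0).
Description: the claimed parameters are [15, 11, 3]_2; such a code would be non-MDS.


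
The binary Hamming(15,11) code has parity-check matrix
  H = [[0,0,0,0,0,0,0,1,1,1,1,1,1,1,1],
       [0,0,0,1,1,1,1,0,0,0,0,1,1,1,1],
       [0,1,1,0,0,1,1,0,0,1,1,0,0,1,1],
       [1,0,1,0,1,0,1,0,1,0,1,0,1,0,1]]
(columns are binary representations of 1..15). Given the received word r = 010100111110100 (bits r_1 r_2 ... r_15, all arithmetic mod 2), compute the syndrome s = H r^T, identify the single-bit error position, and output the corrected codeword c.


s = (1, 1, 0, 0)^T, error position = 12, corrected codeword c = 010100111111100

Compute s = H r^T mod 2 one row at a time:
  s_1 = 1 + 1 + 1 + 1 + 0 + 1 + 0 + 0 = 5 ≡ 1 (mod 2).
  s_2 = 1 + 0 + 0 + 1 + 0 + 1 + 0 + 0 = 3 ≡ 1 (mod 2).
  s_3 = 1 + 0 + 0 + 1 + 1 + 1 + 0 + 0 = 4 ≡ 0 (mod 2).
  s_4 = 0 + 0 + 0 + 1 + 1 + 1 + 1 + 0 = 4 ≡ 0 (mod 2).
s = (1, 1, 0, 0)^T — this equals column 12 of H (binary 1100), so error is at position 12.
Correct: flip bit 12 of r = 010100111110100 to get c = 010100111111100.


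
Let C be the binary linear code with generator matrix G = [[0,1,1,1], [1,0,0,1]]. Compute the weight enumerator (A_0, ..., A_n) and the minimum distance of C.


Weight distribution: A_0 = 1, A_2 = 1, A_3 = 2. Minimum distance d = 2.

Enumerate all 2^2 = 4 messages m ∈ F_2^2.
For each, compute codeword c = mG in F_2^4, then tally its weight.
  m = 00 → c = 0000, weight = 0.
  m = 10 → c = 0111, weight = 3.
  m = 01 → c = 1001, weight = 2.
  m = 11 → c = 1110, weight = 3.
Tally weights:
  weight 0: 1 codewords.
  weight 2: 1 codewords.
  weight 3: 2 codewords.
Minimum distance d = smallest w > 0 with A_w > 0 = 2.
Sanity: Σ A_w = 4 = 2^2 = 4 ✓.


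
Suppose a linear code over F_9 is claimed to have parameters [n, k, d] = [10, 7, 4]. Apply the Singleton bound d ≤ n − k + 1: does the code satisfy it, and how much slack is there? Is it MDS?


Singleton RHS = n − k + 1 = 4, slack = 0, bound satisfied, MDS.

Singleton bound: d ≤ n − k + 1.
Here n = 10, k = 7, so n − k + 1 = 4.
Given d = 4, check d ≤ 4: YES.
Slack = (n − k + 1) − d = 0.
The code is MDS (slack = 0).
Description: the claimed parameters are [10, 7, 4]_9; such a code would be MDS (meets Singleton bound).


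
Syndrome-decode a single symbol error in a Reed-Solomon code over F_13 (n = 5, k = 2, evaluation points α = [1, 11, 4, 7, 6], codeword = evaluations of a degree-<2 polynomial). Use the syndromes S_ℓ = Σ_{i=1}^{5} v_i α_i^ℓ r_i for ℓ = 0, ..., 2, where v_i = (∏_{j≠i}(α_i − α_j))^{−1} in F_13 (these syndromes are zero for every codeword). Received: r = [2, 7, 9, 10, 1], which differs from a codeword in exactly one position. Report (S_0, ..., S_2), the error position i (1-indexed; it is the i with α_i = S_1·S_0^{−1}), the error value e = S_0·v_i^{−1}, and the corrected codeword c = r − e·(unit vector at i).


S = (11, 11, 11), error at position 1, error magnitude e = 7, c = [8, 7, 9, 10, 1].

Step 1: column multipliers v_i = (∏_{j≠i}(α_i − α_j))^{−1} mod 13.
  i = 1 (α = 1): (1−11)(1−4)(1−7)(1−6) = (−10)·(−3)·(−6)·(−5) = 900 ≡ 3, so v_1 = 3^{−1} = 9 (mod 13).
  i = 2 (α = 11): (11−1)(11−4)(11−7)(11−6) = 10·7·4·5 = 1400 ≡ 9, so v_2 = 9^{−1} = 3 (mod 13).
  i = 3 (α = 4): (4−1)(4−11)(4−7)(4−6) = 3·(−7)·(−3)·(−2) = −126 ≡ 4, so v_3 = 4^{−1} = 10 (mod 13).
  i = 4 (α = 7): (7−1)(7−11)(7−4)(7−6) = 6·(−4)·3·1 = −72 ≡ 6, so v_4 = 6^{−1} = 11 (mod 13).
  i = 5 (α = 6): (6−1)(6−11)(6−4)(6−7) = 5·(−5)·2·(−1) = 50 ≡ 11, so v_5 = 11^{−1} = 6 (mod 13).
  v = [9, 3, 10, 11, 6].
Step 2: syndromes of r = [2, 7, 9, 10, 1] (all sums mod 13).
  S_0 = Σ v_i r_i = 9·2 + 3·7 + 10·9 + 11·10 + 6·1 = 245 ≡ 11.
  S_1 = Σ v_i α_i r_i = 9·1·2 + 3·11·7 + 10·4·9 + 11·7·10 + 6·6·1 = 1415 ≡ 11.
  α_i^2 mod 13 = [1, 4, 3, 10, 10].
  S_2 = Σ v_i α_i^2 r_i = 9·1·2 + 3·4·7 + 10·3·9 + 11·10·10 + 6·10·1 = 1532 ≡ 11.
  S = (11, 11, 11) ≠ 0, so r is not a codeword (an error is present).
Step 3: locate the error. For a single error e at position i, S_ℓ = v_i·e·α_i^ℓ, so α_err = S_1/S_0.
  S_0^{−1} = 11^{−1} = 6 (mod 13), so α_err = 11·6 = 66 ≡ 1 = α_1. Error position i = 1.
  Consistency check: S_2/S_1 = 11·6 = 66 ≡ 1 = α_err ✓ (single-error assumption holds).
Step 4: error magnitude e = S_0/v_1 = S_0·∏_{j≠1}(α_1 − α_j) = 11·3 = 33 ≡ 7 (mod 13).
Step 5: correct position 1: c_1 = r_1 − e = 2 − 7 ≡ 8 (mod 13). Hence c = [8, 7, 9, 10, 1].
  Check: interpolating c through the α_i gives m(x) = 12 + 9·x (degree < 2) with m(α_i) = c_i for every i, so c is indeed a codeword.


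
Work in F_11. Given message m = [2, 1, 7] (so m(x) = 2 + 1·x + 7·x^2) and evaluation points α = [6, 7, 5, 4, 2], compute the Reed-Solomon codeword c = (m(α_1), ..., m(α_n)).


c = [7, 0, 6, 8, 10]

Message polynomial: m(x) = 2 + 1·x + 7·x^2 (mod 11).
For each evaluation point α_i, compute m(α_i) mod 11:
  α_1 = 6: Horner steps 7 → 10 → 7, so m(6) = 7.
  α_2 = 7: Horner steps 7 → 6 → 0, so m(7) = 0.
  α_3 = 5: Horner steps 7 → 3 → 6, so m(5) = 6.
  α_4 = 4: Horner steps 7 → 7 → 8, so m(4) = 8.
  α_5 = 2: Horner steps 7 → 4 → 10, so m(2) = 10.
Codeword c = [7, 0, 6, 8, 10] ∈ F_11^5.


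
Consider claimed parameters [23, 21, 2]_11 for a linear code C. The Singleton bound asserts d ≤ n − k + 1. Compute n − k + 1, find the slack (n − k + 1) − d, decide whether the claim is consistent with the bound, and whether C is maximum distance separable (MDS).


Singleton RHS = n − k + 1 = 3, slack = 1, bound satisfied, not MDS.

Singleton bound: d ≤ n − k + 1.
Here n = 23, k = 21, so n − k + 1 = 3.
Given d = 2, check d ≤ 3: YES.
Slack = (n − k + 1) − d = 1.
The code is NOT MDS (slack = 1 > 0).
Description: the claimed parameters are [23, 21, 2]_11; such a code would be non-MDS.


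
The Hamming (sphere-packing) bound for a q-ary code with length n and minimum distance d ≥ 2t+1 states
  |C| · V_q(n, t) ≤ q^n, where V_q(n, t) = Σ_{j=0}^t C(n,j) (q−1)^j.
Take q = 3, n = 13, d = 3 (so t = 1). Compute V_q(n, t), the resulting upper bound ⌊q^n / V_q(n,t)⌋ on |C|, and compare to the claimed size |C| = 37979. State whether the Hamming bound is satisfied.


V_q(n, t) = 27, q^n = 1594323, Hamming bound = 59049, |C| = 37979 ≤ bound (satisfied).

Step 1: Compute V_q(n, t) = Σ_{j=0}^1 C(n, j) (q−1)^j.
  j = 0: C(13,0)·(2)^0 = 1·1 = 1.
  j = 1: C(13,1)·(2)^1 = 13·2 = 26.
  V_q(n, t) = 1 + 26 = 27.
Step 2: q^n = 3^13 = 1594323.
Step 3: Hamming bound ⌊q^n / V_q(n,t)⌋ = ⌊1594323/27⌋ = 59049.
Step 4: Compare |C| = 37979 to 59049: satisfied.
The claimed |C| lies below the Hamming bound.


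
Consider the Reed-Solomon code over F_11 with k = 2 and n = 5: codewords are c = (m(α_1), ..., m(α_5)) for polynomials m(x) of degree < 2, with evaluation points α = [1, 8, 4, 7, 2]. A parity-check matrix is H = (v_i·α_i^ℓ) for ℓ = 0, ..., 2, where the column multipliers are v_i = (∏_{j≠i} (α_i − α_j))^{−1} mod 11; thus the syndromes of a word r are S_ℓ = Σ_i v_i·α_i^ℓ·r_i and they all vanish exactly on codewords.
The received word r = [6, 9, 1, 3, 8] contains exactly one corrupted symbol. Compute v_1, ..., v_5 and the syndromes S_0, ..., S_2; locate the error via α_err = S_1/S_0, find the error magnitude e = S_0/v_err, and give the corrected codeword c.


S = (2, 3, 10), error at position 4, error magnitude e = 7, c = [6, 9, 1, 7, 8].

Step 1: column multipliers v_i = (∏_{j≠i}(α_i − α_j))^{−1} mod 11.
  i = 1 (α = 1): (1−8)(1−4)(1−7)(1−2) = (−7)·(−3)·(−6)·(−1) = 126 ≡ 5, so v_1 = 5^{−1} = 9 (mod 11).
  i = 2 (α = 8): (8−1)(8−4)(8−7)(8−2) = 7·4·1·6 = 168 ≡ 3, so v_2 = 3^{−1} = 4 (mod 11).
  i = 3 (α = 4): (4−1)(4−8)(4−7)(4−2) = 3·(−4)·(−3)·2 = 72 ≡ 6, so v_3 = 6^{−1} = 2 (mod 11).
  i = 4 (α = 7): (7−1)(7−8)(7−4)(7−2) = 6·(−1)·3·5 = −90 ≡ 9, so v_4 = 9^{−1} = 5 (mod 11).
  i = 5 (α = 2): (2−1)(2−8)(2−4)(2−7) = 1·(−6)·(−2)·(−5) = −60 ≡ 6, so v_5 = 6^{−1} = 2 (mod 11).
  v = [9, 4, 2, 5, 2].
Step 2: syndromes of r = [6, 9, 1, 3, 8] (all sums mod 11).
  S_0 = Σ v_i r_i = 9·6 + 4·9 + 2·1 + 5·3 + 2·8 = 123 ≡ 2.
  S_1 = Σ v_i α_i r_i = 9·1·6 + 4·8·9 + 2·4·1 + 5·7·3 + 2·2·8 = 487 ≡ 3.
  α_i^2 mod 11 = [1, 9, 5, 5, 4].
  S_2 = Σ v_i α_i^2 r_i = 9·1·6 + 4·9·9 + 2·5·1 + 5·5·3 + 2·4·8 = 527 ≡ 10.
  S = (2, 3, 10) ≠ 0, so r is not a codeword (an error is present).
Step 3: locate the error. For a single error e at position i, S_ℓ = v_i·e·α_i^ℓ, so α_err = S_1/S_0.
  S_0^{−1} = 2^{−1} = 6 (mod 11), so α_err = 3·6 = 18 ≡ 7 = α_4. Error position i = 4.
  Consistency check: S_2/S_1 = 10·4 = 40 ≡ 7 = α_err ✓ (single-error assumption holds).
Step 4: error magnitude e = S_0/v_4 = S_0·∏_{j≠4}(α_4 − α_j) = 2·9 = 18 ≡ 7 (mod 11).
Step 5: correct position 4: c_4 = r_4 − e = 3 − 7 ≡ 7 (mod 11). Hence c = [6, 9, 1, 7, 8].
  Check: interpolating c through the α_i gives m(x) = 4 + 2·x (degree < 2) with m(α_i) = c_i for every i, so c is indeed a codeword.


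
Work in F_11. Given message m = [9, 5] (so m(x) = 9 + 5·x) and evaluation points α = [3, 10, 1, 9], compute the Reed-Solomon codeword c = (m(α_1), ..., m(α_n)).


c = [2, 4, 3, 10]

Message polynomial: m(x) = 9 + 5·x (mod 11).
For each evaluation point α_i, compute m(α_i) mod 11:
  α_1 = 3: Horner steps 5 → 2, so m(3) = 2.
  α_2 = 10: Horner steps 5 → 4, so m(10) = 4.
  α_3 = 1: Horner steps 5 → 3, so m(1) = 3.
  α_4 = 9: Horner steps 5 → 10, so m(9) = 10.
Codeword c = [2, 4, 3, 10] ∈ F_11^4.


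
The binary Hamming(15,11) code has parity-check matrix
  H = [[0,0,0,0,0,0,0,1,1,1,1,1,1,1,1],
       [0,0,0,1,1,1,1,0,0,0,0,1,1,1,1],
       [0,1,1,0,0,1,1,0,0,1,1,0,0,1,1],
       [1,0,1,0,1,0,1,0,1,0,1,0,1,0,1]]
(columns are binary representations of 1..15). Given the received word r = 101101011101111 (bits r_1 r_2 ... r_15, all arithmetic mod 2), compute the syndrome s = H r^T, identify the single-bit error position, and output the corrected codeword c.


s = (1, 0, 1, 1)^T, error position = 11, corrected codeword c = 101101011111111

Compute s = H r^T mod 2 one row at a time:
  s_1 = 1 + 1 + 1 + 0 + 1 + 1 + 1 + 1 = 7 ≡ 1 (mod 2).
  s_2 = 1 + 0 + 1 + 0 + 1 + 1 + 1 + 1 = 6 ≡ 0 (mod 2).
  s_3 = 0 + 1 + 1 + 0 + 1 + 0 + 1 + 1 = 5 ≡ 1 (mod 2).
  s_4 = 1 + 1 + 0 + 0 + 1 + 0 + 1 + 1 = 5 ≡ 1 (mod 2).
s = (1, 0, 1, 1)^T — this equals column 11 of H (binary 1011), so error is at position 11.
Correct: flip bit 11 of r = 101101011101111 to get c = 101101011111111.


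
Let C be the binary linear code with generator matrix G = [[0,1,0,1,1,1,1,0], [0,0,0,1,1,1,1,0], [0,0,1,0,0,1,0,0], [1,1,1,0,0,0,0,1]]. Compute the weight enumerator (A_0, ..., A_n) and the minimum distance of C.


Weight distribution: A_0 = 1, A_1 = 1, A_2 = 1, A_3 = 3, A_4 = 4, A_5 = 3, A_6 = 1, A_7 = 1, A_8 = 1. Minimum distance d = 1.

Enumerate all 2^4 = 16 messages m ∈ F_2^4.
For each, compute codeword c = mG in F_2^8, then tally its weight.
  m = 0000 → c = 00000000, weight = 0.
  m = 1000 → c = 01011110, weight = 5.
  m = 0100 → c = 00011110, weight = 4.
  m = 1100 → c = 01000000, weight = 1.
  m = 0010 → c = 00100100, weight = 2.
  m = 1010 → c = 01111010, weight = 5.
  m = 0110 → c = 00111010, weight = 4.
  m = 1110 → c = 01100100, weight = 3.
  m = 0001 → c = 11100001, weight = 4.
  m = 1001 → c = 10111111, weight = 7.
  m = 0101 → c = 11111111, weight = 8.
  m = 1101 → c = 10100001, weight = 3.
  m = 0011 → c = 11000101, weight = 4.
  m = 1011 → c = 10011011, weight = 5.
  m = 0111 → c = 11011011, weight = 6.
  m = 1111 → c = 10000101, weight = 3.
Tally weights:
  weight 0: 1 codewords.
  weight 1: 1 codewords.
  weight 2: 1 codewords.
  weight 3: 3 codewords.
  weight 4: 4 codewords.
  weight 5: 3 codewords.
  weight 6: 1 codewords.
  weight 7: 1 codewords.
  weight 8: 1 codewords.
Minimum distance d = smallest w > 0 with A_w > 0 = 1.
Sanity: Σ A_w = 16 = 2^4 = 16 ✓.


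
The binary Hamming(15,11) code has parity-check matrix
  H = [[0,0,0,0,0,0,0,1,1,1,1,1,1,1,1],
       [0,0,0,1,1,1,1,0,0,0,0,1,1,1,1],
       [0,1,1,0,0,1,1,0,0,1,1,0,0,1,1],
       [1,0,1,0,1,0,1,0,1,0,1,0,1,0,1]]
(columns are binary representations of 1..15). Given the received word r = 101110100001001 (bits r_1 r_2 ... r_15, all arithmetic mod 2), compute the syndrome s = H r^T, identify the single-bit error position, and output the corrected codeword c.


s = (0, 1, 1, 1)^T, error position = 7, corrected codeword c = 101110000001001

Compute s = H r^T mod 2 one row at a time:
  s_1 = 0 + 0 + 0 + 0 + 1 + 0 + 0 + 1 = 2 ≡ 0 (mod 2).
  s_2 = 1 + 1 + 0 + 1 + 1 + 0 + 0 + 1 = 5 ≡ 1 (mod 2).
  s_3 = 0 + 1 + 0 + 1 + 0 + 0 + 0 + 1 = 3 ≡ 1 (mod 2).
  s_4 = 1 + 1 + 1 + 1 + 0 + 0 + 0 + 1 = 5 ≡ 1 (mod 2).
s = (0, 1, 1, 1)^T — this equals column 7 of H (binary 0111), so error is at position 7.
Correct: flip bit 7 of r = 101110100001001 to get c = 101110000001001.


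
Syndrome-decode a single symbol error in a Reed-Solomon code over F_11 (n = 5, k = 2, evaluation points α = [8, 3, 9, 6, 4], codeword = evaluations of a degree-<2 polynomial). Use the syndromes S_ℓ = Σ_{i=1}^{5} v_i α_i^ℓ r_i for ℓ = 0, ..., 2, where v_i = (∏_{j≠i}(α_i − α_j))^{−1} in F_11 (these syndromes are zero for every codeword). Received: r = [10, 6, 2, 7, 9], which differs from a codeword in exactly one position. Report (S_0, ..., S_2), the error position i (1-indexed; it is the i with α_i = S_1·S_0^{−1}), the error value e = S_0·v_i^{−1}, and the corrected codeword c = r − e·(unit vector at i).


S = (1, 6, 3), error at position 4, error magnitude e = 3, c = [10, 6, 2, 4, 9].

Step 1: column multipliers v_i = (∏_{j≠i}(α_i − α_j))^{−1} mod 11.
  i = 1 (α = 8): (8−3)(8−9)(8−6)(8−4) = 5·(−1)·2·4 = −40 ≡ 4, so v_1 = 4^{−1} = 3 (mod 11).
  i = 2 (α = 3): (3−8)(3−9)(3−6)(3−4) = (−5)·(−6)·(−3)·(−1) = 90 ≡ 2, so v_2 = 2^{−1} = 6 (mod 11).
  i = 3 (α = 9): (9−8)(9−3)(9−6)(9−4) = 1·6·3·5 = 90 ≡ 2, so v_3 = 2^{−1} = 6 (mod 11).
  i = 4 (α = 6): (6−8)(6−3)(6−9)(6−4) = (−2)·3·(−3)·2 = 36 ≡ 3, so v_4 = 3^{−1} = 4 (mod 11).
  i = 5 (α = 4): (4−8)(4−3)(4−9)(4−6) = (−4)·1·(−5)·(−2) = −40 ≡ 4, so v_5 = 4^{−1} = 3 (mod 11).
  v = [3, 6, 6, 4, 3].
Step 2: syndromes of r = [10, 6, 2, 7, 9] (all sums mod 11).
  S_0 = Σ v_i r_i = 3·10 + 6·6 + 6·2 + 4·7 + 3·9 = 133 ≡ 1.
  S_1 = Σ v_i α_i r_i = 3·8·10 + 6·3·6 + 6·9·2 + 4·6·7 + 3·4·9 = 732 ≡ 6.
  α_i^2 mod 11 = [9, 9, 4, 3, 5].
  S_2 = Σ v_i α_i^2 r_i = 3·9·10 + 6·9·6 + 6·4·2 + 4·3·7 + 3·5·9 = 861 ≡ 3.
  S = (1, 6, 3) ≠ 0, so r is not a codeword (an error is present).
Step 3: locate the error. For a single error e at position i, S_ℓ = v_i·e·α_i^ℓ, so α_err = S_1/S_0.
  S_0^{−1} = 1^{−1} = 1 (mod 11), so α_err = 6·1 = 6 ≡ 6 = α_4. Error position i = 4.
  Consistency check: S_2/S_1 = 3·2 = 6 ≡ 6 = α_err ✓ (single-error assumption holds).
Step 4: error magnitude e = S_0/v_4 = S_0·∏_{j≠4}(α_4 − α_j) = 1·3 = 3 ≡ 3 (mod 11).
Step 5: correct position 4: c_4 = r_4 − e = 7 − 3 ≡ 4 (mod 11). Hence c = [10, 6, 2, 4, 9].
  Check: interpolating c through the α_i gives m(x) = 8 + 3·x (degree < 2) with m(α_i) = c_i for every i, so c is indeed a codeword.


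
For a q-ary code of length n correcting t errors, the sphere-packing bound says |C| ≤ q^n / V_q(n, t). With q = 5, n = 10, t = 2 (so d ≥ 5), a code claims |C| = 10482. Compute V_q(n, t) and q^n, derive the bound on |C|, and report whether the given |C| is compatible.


V_q(n, t) = 761, q^n = 9765625, Hamming bound = 12832, |C| = 10482 ≤ bound (satisfied).

Step 1: Compute V_q(n, t) = Σ_{j=0}^2 C(n, j) (q−1)^j.
  j = 0: C(10,0)·(4)^0 = 1·1 = 1.
  j = 1: C(10,1)·(4)^1 = 10·4 = 40.
  j = 2: C(10,2)·(4)^2 = 45·16 = 720.
  V_q(n, t) = 1 + 40 + 720 = 761.
Step 2: q^n = 5^10 = 9765625.
Step 3: Hamming bound ⌊q^n / V_q(n,t)⌋ = ⌊9765625/761⌋ = 12832.
Step 4: Compare |C| = 10482 to 12832: satisfied.
The claimed |C| lies below the Hamming bound.


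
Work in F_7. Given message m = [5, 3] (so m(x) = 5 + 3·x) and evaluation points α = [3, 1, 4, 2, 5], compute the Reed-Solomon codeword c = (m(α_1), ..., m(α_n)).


c = [0, 1, 3, 4, 6]

Message polynomial: m(x) = 5 + 3·x (mod 7).
For each evaluation point α_i, compute m(α_i) mod 7:
  α_1 = 3: Horner steps 3 → 0, so m(3) = 0.
  α_2 = 1: Horner steps 3 → 1, so m(1) = 1.
  α_3 = 4: Horner steps 3 → 3, so m(4) = 3.
  α_4 = 2: Horner steps 3 → 4, so m(2) = 4.
  α_5 = 5: Horner steps 3 → 6, so m(5) = 6.
Codeword c = [0, 1, 3, 4, 6] ∈ F_7^5.


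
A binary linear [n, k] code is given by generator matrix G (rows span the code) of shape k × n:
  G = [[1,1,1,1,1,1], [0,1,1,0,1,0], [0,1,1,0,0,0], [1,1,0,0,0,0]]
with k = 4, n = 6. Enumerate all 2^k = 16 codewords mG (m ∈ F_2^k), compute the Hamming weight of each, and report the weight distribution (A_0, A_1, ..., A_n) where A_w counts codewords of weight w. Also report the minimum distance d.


Weight distribution: A_0 = 1, A_1 = 1, A_2 = 3, A_3 = 6, A_4 = 3, A_5 = 1, A_6 = 1. Minimum distance d = 1.

Enumerate all 2^4 = 16 messages m ∈ F_2^4.
For each, compute codeword c = mG in F_2^6, then tally its weight.
  m = 0000 → c = 000000, weight = 0.
  m = 1000 → c = 111111, weight = 6.
  m = 0100 → c = 011010, weight = 3.
  m = 1100 → c = 100101, weight = 3.
  m = 0010 → c = 011000, weight = 2.
  m = 1010 → c = 100111, weight = 4.
  m = 0110 → c = 000010, weight = 1.
  m = 1110 → c = 111101, weight = 5.
  m = 0001 → c = 110000, weight = 2.
  m = 1001 → c = 001111, weight = 4.
  m = 0101 → c = 101010, weight = 3.
  m = 1101 → c = 010101, weight = 3.
  m = 0011 → c = 101000, weight = 2.
  m = 1011 → c = 010111, weight = 4.
  m = 0111 → c = 110010, weight = 3.
  m = 1111 → c = 001101, weight = 3.
Tally weights:
  weight 0: 1 codewords.
  weight 1: 1 codewords.
  weight 2: 3 codewords.
  weight 3: 6 codewords.
  weight 4: 3 codewords.
  weight 5: 1 codewords.
  weight 6: 1 codewords.
Minimum distance d = smallest w > 0 with A_w > 0 = 1.
Sanity: Σ A_w = 16 = 2^4 = 16 ✓.


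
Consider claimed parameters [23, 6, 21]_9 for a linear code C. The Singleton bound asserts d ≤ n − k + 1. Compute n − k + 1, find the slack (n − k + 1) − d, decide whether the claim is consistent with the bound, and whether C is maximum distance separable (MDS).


Singleton RHS = n − k + 1 = 18, slack = -3, bound violated (no such code; not MDS).

Singleton bound: d ≤ n − k + 1.
Here n = 23, k = 6, so n − k + 1 = 18.
Given d = 21, check d ≤ 18: NO.
Slack = (n − k + 1) − d = -3.
The slack is negative: d = 21 exceeds n − k + 1 = 18 by 3, so the Singleton bound is violated and no linear [23, 6, 21]_9 code can exist. In particular it is not MDS (MDS requires d = n − k + 1 exactly).
Description: the claimed parameters are [23, 6, 21]_9; such a code would be impossible (violates the Singleton bound).


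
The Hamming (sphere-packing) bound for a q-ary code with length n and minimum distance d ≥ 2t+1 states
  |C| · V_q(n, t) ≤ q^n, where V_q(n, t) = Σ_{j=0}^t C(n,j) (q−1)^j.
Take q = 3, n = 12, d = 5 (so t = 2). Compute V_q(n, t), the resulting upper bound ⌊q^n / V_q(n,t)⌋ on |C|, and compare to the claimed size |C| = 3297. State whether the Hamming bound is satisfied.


V_q(n, t) = 289, q^n = 531441, Hamming bound = 1838, |C| = 3297 > bound (violated).

Step 1: Compute V_q(n, t) = Σ_{j=0}^2 C(n, j) (q−1)^j.
  j = 0: C(12,0)·(2)^0 = 1·1 = 1.
  j = 1: C(12,1)·(2)^1 = 12·2 = 24.
  j = 2: C(12,2)·(2)^2 = 66·4 = 264.
  V_q(n, t) = 1 + 24 + 264 = 289.
Step 2: q^n = 3^12 = 531441.
Step 3: Hamming bound ⌊q^n / V_q(n,t)⌋ = ⌊531441/289⌋ = 1838.
Step 4: Compare |C| = 3297 to 1838: violated.
The claimed |C| lies above the Hamming bound, so no 3-ary code of length 12 with d ≥ 5 can have 3297 codewords.


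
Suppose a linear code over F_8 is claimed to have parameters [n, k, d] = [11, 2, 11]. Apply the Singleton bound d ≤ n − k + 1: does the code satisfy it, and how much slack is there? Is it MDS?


Singleton RHS = n − k + 1 = 10, slack = -1, bound violated (no such code; not MDS).

Singleton bound: d ≤ n − k + 1.
Here n = 11, k = 2, so n − k + 1 = 10.
Given d = 11, check d ≤ 10: NO.
Slack = (n − k + 1) − d = -1.
The slack is negative: d = 11 exceeds n − k + 1 = 10 by 1, so the Singleton bound is violated and no linear [11, 2, 11]_8 code can exist. In particular it is not MDS (MDS requires d = n − k + 1 exactly).
Description: the claimed parameters are [11, 2, 11]_8; such a code would be impossible (violates the Singleton bound).


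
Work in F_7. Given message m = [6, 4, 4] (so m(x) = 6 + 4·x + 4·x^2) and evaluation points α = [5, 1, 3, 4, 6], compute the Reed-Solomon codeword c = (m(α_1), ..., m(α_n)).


c = [0, 0, 5, 2, 6]

Message polynomial: m(x) = 6 + 4·x + 4·x^2 (mod 7).
For each evaluation point α_i, compute m(α_i) mod 7:
  α_1 = 5: Horner steps 4 → 3 → 0, so m(5) = 0.
  α_2 = 1: Horner steps 4 → 1 → 0, so m(1) = 0.
  α_3 = 3: Horner steps 4 → 2 → 5, so m(3) = 5.
  α_4 = 4: Horner steps 4 → 6 → 2, so m(4) = 2.
  α_5 = 6: Horner steps 4 → 0 → 6, so m(6) = 6.
Codeword c = [0, 0, 5, 2, 6] ∈ F_7^5.


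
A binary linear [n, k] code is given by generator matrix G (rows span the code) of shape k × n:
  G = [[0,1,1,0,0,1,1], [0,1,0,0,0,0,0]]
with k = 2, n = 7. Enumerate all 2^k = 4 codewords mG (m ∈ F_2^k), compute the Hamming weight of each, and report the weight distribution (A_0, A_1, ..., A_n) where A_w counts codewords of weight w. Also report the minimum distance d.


Weight distribution: A_0 = 1, A_1 = 1, A_3 = 1, A_4 = 1. Minimum distance d = 1.

Enumerate all 2^2 = 4 messages m ∈ F_2^2.
For each, compute codeword c = mG in F_2^7, then tally its weight.
  m = 00 → c = 0000000, weight = 0.
  m = 10 → c = 0110011, weight = 4.
  m = 01 → c = 0100000, weight = 1.
  m = 11 → c = 0010011, weight = 3.
Tally weights:
  weight 0: 1 codewords.
  weight 1: 1 codewords.
  weight 3: 1 codewords.
  weight 4: 1 codewords.
Minimum distance d = smallest w > 0 with A_w > 0 = 1.
Sanity: Σ A_w = 4 = 2^2 = 4 ✓.


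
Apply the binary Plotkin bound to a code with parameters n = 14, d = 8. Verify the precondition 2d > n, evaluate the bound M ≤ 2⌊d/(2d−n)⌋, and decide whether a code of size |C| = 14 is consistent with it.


Plotkin bound M ≤ 8; given |C| = 14 > bound (violated).

Check applicability: 2d = 16, n = 14.
2d − n = 2 > 0, so Plotkin applies.
Compute d/(2d−n) = 8/2 ≈ 4.0000.
⌊d/(2d−n)⌋ = 4.
Plotkin bound: M ≤ 2·4 = 8.
Given |C| = 14, check: VIOLATED.
This |C| is above the Plotkin bound, so no binary code with n = 14, d = 8 and 14 codewords exists.


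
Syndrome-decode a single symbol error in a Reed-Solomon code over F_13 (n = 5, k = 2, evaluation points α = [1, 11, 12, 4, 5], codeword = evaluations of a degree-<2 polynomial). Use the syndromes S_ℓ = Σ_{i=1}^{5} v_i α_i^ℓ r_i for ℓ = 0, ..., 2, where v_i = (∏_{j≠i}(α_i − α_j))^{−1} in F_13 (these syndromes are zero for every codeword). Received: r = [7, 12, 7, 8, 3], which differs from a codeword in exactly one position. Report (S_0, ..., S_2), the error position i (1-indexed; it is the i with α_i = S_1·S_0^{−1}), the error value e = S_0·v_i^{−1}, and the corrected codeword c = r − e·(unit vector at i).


S = (7, 7, 7), error at position 1, error magnitude e = 10, c = [10, 12, 7, 8, 3].

Step 1: column multipliers v_i = (∏_{j≠i}(α_i − α_j))^{−1} mod 13.
  i = 1 (α = 1): (1−11)(1−12)(1−4)(1−5) = (−10)·(−11)·(−3)·(−4) = 1320 ≡ 7, so v_1 = 7^{−1} = 2 (mod 13).
  i = 2 (α = 11): (11−1)(11−12)(11−4)(11−5) = 10·(−1)·7·6 = −420 ≡ 9, so v_2 = 9^{−1} = 3 (mod 13).
  i = 3 (α = 12): (12−1)(12−11)(12−4)(12−5) = 11·1·8·7 = 616 ≡ 5, so v_3 = 5^{−1} = 8 (mod 13).
  i = 4 (α = 4): (4−1)(4−11)(4−12)(4−5) = 3·(−7)·(−8)·(−1) = −168 ≡ 1, so v_4 = 1^{−1} = 1 (mod 13).
  i = 5 (α = 5): (5−1)(5−11)(5−12)(5−4) = 4·(−6)·(−7)·1 = 168 ≡ 12, so v_5 = 12^{−1} = 12 (mod 13).
  v = [2, 3, 8, 1, 12].
Step 2: syndromes of r = [7, 12, 7, 8, 3] (all sums mod 13).
  S_0 = Σ v_i r_i = 2·7 + 3·12 + 8·7 + 1·8 + 12·3 = 150 ≡ 7.
  S_1 = Σ v_i α_i r_i = 2·1·7 + 3·11·12 + 8·12·7 + 1·4·8 + 12·5·3 = 1294 ≡ 7.
  α_i^2 mod 13 = [1, 4, 1, 3, 12].
  S_2 = Σ v_i α_i^2 r_i = 2·1·7 + 3·4·12 + 8·1·7 + 1·3·8 + 12·12·3 = 670 ≡ 7.
  S = (7, 7, 7) ≠ 0, so r is not a codeword (an error is present).
Step 3: locate the error. For a single error e at position i, S_ℓ = v_i·e·α_i^ℓ, so α_err = S_1/S_0.
  S_0^{−1} = 7^{−1} = 2 (mod 13), so α_err = 7·2 = 14 ≡ 1 = α_1. Error position i = 1.
  Consistency check: S_2/S_1 = 7·2 = 14 ≡ 1 = α_err ✓ (single-error assumption holds).
Step 4: error magnitude e = S_0/v_1 = S_0·∏_{j≠1}(α_1 − α_j) = 7·7 = 49 ≡ 10 (mod 13).
Step 5: correct position 1: c_1 = r_1 − e = 7 − 10 ≡ 10 (mod 13). Hence c = [10, 12, 7, 8, 3].
  Check: interpolating c through the α_i gives m(x) = 2 + 8·x (degree < 2) with m(α_i) = c_i for every i, so c is indeed a codeword.


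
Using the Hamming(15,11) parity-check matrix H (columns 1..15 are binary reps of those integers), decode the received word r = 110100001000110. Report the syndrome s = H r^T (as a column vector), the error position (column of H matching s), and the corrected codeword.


s = (1, 1, 0, 1)^T, error position = 13, corrected codeword c = 110100001000010

Compute s = H r^T mod 2 one row at a time:
  s_1 = 0 + 1 + 0 + 0 + 0 + 1 + 1 + 0 = 3 ≡ 1 (mod 2).
  s_2 = 1 + 0 + 0 + 0 + 0 + 1 + 1 + 0 = 3 ≡ 1 (mod 2).
  s_3 = 1 + 0 + 0 + 0 + 0 + 0 + 1 + 0 = 2 ≡ 0 (mod 2).
  s_4 = 1 + 0 + 0 + 0 + 1 + 0 + 1 + 0 = 3 ≡ 1 (mod 2).
s = (1, 1, 0, 1)^T — this equals column 13 of H (binary 1101), so error is at position 13.
Correct: flip bit 13 of r = 110100001000110 to get c = 110100001000010.


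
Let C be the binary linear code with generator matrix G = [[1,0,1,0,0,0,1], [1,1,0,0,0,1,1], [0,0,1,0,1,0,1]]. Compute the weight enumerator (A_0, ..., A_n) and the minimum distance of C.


Weight distribution: A_0 = 1, A_2 = 1, A_3 = 3, A_4 = 2, A_5 = 1. Minimum distance d = 2.

Enumerate all 2^3 = 8 messages m ∈ F_2^3.
For each, compute codeword c = mG in F_2^7, then tally its weight.
  m = 000 → c = 0000000, weight = 0.
  m = 100 → c = 1010001, weight = 3.
  m = 010 → c = 1100011, weight = 4.
  m = 110 → c = 0110010, weight = 3.
  m = 001 → c = 0010101, weight = 3.
  m = 101 → c = 1000100, weight = 2.
  m = 011 → c = 1110110, weight = 5.
  m = 111 → c = 0100111, weight = 4.
Tally weights:
  weight 0: 1 codewords.
  weight 2: 1 codewords.
  weight 3: 3 codewords.
  weight 4: 2 codewords.
  weight 5: 1 codewords.
Minimum distance d = smallest w > 0 with A_w > 0 = 2.
Sanity: Σ A_w = 8 = 2^3 = 8 ✓.


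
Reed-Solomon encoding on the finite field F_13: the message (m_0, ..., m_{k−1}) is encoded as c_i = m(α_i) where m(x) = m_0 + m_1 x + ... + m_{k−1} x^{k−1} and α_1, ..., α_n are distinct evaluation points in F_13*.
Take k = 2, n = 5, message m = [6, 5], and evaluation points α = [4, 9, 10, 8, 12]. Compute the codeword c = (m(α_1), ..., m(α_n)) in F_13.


c = [0, 12, 4, 7, 1]

Message polynomial: m(x) = 6 + 5·x (mod 13).
For each evaluation point α_i, compute m(α_i) mod 13:
  α_1 = 4: Horner steps 5 → 0, so m(4) = 0.
  α_2 = 9: Horner steps 5 → 12, so m(9) = 12.
  α_3 = 10: Horner steps 5 → 4, so m(10) = 4.
  α_4 = 8: Horner steps 5 → 7, so m(8) = 7.
  α_5 = 12: Horner steps 5 → 1, so m(12) = 1.
Codeword c = [0, 12, 4, 7, 1] ∈ F_13^5.


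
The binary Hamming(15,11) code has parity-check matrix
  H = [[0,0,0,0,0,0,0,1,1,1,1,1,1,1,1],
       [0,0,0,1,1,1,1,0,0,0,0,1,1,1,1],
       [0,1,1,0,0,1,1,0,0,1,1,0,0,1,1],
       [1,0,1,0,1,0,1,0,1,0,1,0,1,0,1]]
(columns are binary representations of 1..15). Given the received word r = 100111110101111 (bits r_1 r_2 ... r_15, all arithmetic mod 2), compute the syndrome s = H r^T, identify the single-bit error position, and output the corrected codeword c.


s = (0, 0, 1, 1)^T, error position = 3, corrected codeword c = 101111110101111

Compute s = H r^T mod 2 one row at a time:
  s_1 = 1 + 0 + 1 + 0 + 1 + 1 + 1 + 1 = 6 ≡ 0 (mod 2).
  s_2 = 1 + 1 + 1 + 1 + 1 + 1 + 1 + 1 = 8 ≡ 0 (mod 2).
  s_3 = 0 + 0 + 1 + 1 + 1 + 0 + 1 + 1 = 5 ≡ 1 (mod 2).
  s_4 = 1 + 0 + 1 + 1 + 0 + 0 + 1 + 1 = 5 ≡ 1 (mod 2).
s = (0, 0, 1, 1)^T — this equals column 3 of H (binary 0011), so error is at position 3.
Correct: flip bit 3 of r = 100111110101111 to get c = 101111110101111.


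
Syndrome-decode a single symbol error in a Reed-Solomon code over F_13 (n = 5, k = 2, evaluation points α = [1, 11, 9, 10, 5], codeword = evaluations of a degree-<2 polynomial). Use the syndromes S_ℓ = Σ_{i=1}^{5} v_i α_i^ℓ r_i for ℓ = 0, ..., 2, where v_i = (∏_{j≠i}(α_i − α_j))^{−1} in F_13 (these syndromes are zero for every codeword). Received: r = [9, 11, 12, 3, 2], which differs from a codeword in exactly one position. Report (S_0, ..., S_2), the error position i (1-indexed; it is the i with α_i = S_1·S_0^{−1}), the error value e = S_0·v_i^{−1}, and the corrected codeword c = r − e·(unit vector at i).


S = (9, 3, 1), error at position 3, error magnitude e = 4, c = [9, 11, 8, 3, 2].

Step 1: column multipliers v_i = (∏_{j≠i}(α_i − α_j))^{−1} mod 13.
  i = 1 (α = 1): (1−11)(1−9)(1−10)(1−5) = (−10)·(−8)·(−9)·(−4) = 2880 ≡ 7, so v_1 = 7^{−1} = 2 (mod 13).
  i = 2 (α = 11): (11−1)(11−9)(11−10)(11−5) = 10·2·1·6 = 120 ≡ 3, so v_2 = 3^{−1} = 9 (mod 13).
  i = 3 (α = 9): (9−1)(9−11)(9−10)(9−5) = 8·(−2)·(−1)·4 = 64 ≡ 12, so v_3 = 12^{−1} = 12 (mod 13).
  i = 4 (α = 10): (10−1)(10−11)(10−9)(10−5) = 9·(−1)·1·5 = −45 ≡ 7, so v_4 = 7^{−1} = 2 (mod 13).
  i = 5 (α = 5): (5−1)(5−11)(5−9)(5−10) = 4·(−6)·(−4)·(−5) = −480 ≡ 1, so v_5 = 1^{−1} = 1 (mod 13).
  v = [2, 9, 12, 2, 1].
Step 2: syndromes of r = [9, 11, 12, 3, 2] (all sums mod 13).
  S_0 = Σ v_i r_i = 2·9 + 9·11 + 12·12 + 2·3 + 1·2 = 269 ≡ 9.
  S_1 = Σ v_i α_i r_i = 2·1·9 + 9·11·11 + 12·9·12 + 2·10·3 + 1·5·2 = 2473 ≡ 3.
  α_i^2 mod 13 = [1, 4, 3, 9, 12].
  S_2 = Σ v_i α_i^2 r_i = 2·1·9 + 9·4·11 + 12·3·12 + 2·9·3 + 1·12·2 = 924 ≡ 1.
  S = (9, 3, 1) ≠ 0, so r is not a codeword (an error is present).
Step 3: locate the error. For a single error e at position i, S_ℓ = v_i·e·α_i^ℓ, so α_err = S_1/S_0.
  S_0^{−1} = 9^{−1} = 3 (mod 13), so α_err = 3·3 = 9 ≡ 9 = α_3. Error position i = 3.
  Consistency check: S_2/S_1 = 1·9 = 9 ≡ 9 = α_err ✓ (single-error assumption holds).
Step 4: error magnitude e = S_0/v_3 = S_0·∏_{j≠3}(α_3 − α_j) = 9·12 = 108 ≡ 4 (mod 13).
Step 5: correct position 3: c_3 = r_3 − e = 12 − 4 ≡ 8 (mod 13). Hence c = [9, 11, 8, 3, 2].
  Check: interpolating c through the α_i gives m(x) = 1 + 8·x (degree < 2) with m(α_i) = c_i for every i, so c is indeed a codeword.


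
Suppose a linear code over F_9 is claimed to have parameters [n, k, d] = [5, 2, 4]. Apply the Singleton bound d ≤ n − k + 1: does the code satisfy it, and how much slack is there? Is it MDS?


Singleton RHS = n − k + 1 = 4, slack = 0, bound satisfied, MDS.

Singleton bound: d ≤ n − k + 1.
Here n = 5, k = 2, so n − k + 1 = 4.
Given d = 4, check d ≤ 4: YES.
Slack = (n − k + 1) − d = 0.
The code is MDS (slack = 0).
Description: the claimed parameters are [5, 2, 4]_9; such a code would be MDS (meets Singleton bound).


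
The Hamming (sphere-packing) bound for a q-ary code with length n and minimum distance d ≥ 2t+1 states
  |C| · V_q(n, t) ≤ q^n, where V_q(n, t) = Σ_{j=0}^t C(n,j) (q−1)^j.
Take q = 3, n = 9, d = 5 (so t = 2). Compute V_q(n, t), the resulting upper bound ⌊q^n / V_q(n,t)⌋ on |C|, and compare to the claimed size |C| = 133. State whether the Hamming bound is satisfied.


V_q(n, t) = 163, q^n = 19683, Hamming bound = 120, |C| = 133 > bound (violated).

Step 1: Compute V_q(n, t) = Σ_{j=0}^2 C(n, j) (q−1)^j.
  j = 0: C(9,0)·(2)^0 = 1·1 = 1.
  j = 1: C(9,1)·(2)^1 = 9·2 = 18.
  j = 2: C(9,2)·(2)^2 = 36·4 = 144.
  V_q(n, t) = 1 + 18 + 144 = 163.
Step 2: q^n = 3^9 = 19683.
Step 3: Hamming bound ⌊q^n / V_q(n,t)⌋ = ⌊19683/163⌋ = 120.
Step 4: Compare |C| = 133 to 120: violated.
The claimed |C| lies above the Hamming bound, so no 3-ary code of length 9 with d ≥ 5 can have 133 codewords.


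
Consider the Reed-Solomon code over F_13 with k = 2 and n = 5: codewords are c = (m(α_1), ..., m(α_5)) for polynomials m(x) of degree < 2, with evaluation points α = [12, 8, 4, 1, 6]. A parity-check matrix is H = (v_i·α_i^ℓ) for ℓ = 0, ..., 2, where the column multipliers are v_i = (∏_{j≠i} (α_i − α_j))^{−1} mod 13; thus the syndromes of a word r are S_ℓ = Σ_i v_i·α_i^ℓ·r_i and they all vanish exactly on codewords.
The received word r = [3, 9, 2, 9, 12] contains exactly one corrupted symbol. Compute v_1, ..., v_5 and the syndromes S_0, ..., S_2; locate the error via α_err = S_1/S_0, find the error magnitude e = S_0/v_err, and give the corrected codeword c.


S = (2, 2, 2), error at position 4, error magnitude e = 9, c = [3, 9, 2, 0, 12].

Step 1: column multipliers v_i = (∏_{j≠i}(α_i − α_j))^{−1} mod 13.
  i = 1 (α = 12): (12−8)(12−4)(12−1)(12−6) = 4·8·11·6 = 2112 ≡ 6, so v_1 = 6^{−1} = 11 (mod 13).
  i = 2 (α = 8): (8−12)(8−4)(8−1)(8−6) = (−4)·4·7·2 = −224 ≡ 10, so v_2 = 10^{−1} = 4 (mod 13).
  i = 3 (α = 4): (4−12)(4−8)(4−1)(4−6) = (−8)·(−4)·3·(−2) = −192 ≡ 3, so v_3 = 3^{−1} = 9 (mod 13).
  i = 4 (α = 1): (1−12)(1−8)(1−4)(1−6) = (−11)·(−7)·(−3)·(−5) = 1155 ≡ 11, so v_4 = 11^{−1} = 6 (mod 13).
  i = 5 (α = 6): (6−12)(6−8)(6−4)(6−1) = (−6)·(−2)·2·5 = 120 ≡ 3, so v_5 = 3^{−1} = 9 (mod 13).
  v = [11, 4, 9, 6, 9].
Step 2: syndromes of r = [3, 9, 2, 9, 12] (all sums mod 13).
  S_0 = Σ v_i r_i = 11·3 + 4·9 + 9·2 + 6·9 + 9·12 = 249 ≡ 2.
  S_1 = Σ v_i α_i r_i = 11·12·3 + 4·8·9 + 9·4·2 + 6·1·9 + 9·6·12 = 1458 ≡ 2.
  α_i^2 mod 13 = [1, 12, 3, 1, 10].
  S_2 = Σ v_i α_i^2 r_i = 11·1·3 + 4·12·9 + 9·3·2 + 6·1·9 + 9·10·12 = 1653 ≡ 2.
  S = (2, 2, 2) ≠ 0, so r is not a codeword (an error is present).
Step 3: locate the error. For a single error e at position i, S_ℓ = v_i·e·α_i^ℓ, so α_err = S_1/S_0.
  S_0^{−1} = 2^{−1} = 7 (mod 13), so α_err = 2·7 = 14 ≡ 1 = α_4. Error position i = 4.
  Consistency check: S_2/S_1 = 2·7 = 14 ≡ 1 = α_err ✓ (single-error assumption holds).
Step 4: error magnitude e = S_0/v_4 = S_0·∏_{j≠4}(α_4 − α_j) = 2·11 = 22 ≡ 9 (mod 13).
Step 5: correct position 4: c_4 = r_4 − e = 9 − 9 ≡ 0 (mod 13). Hence c = [3, 9, 2, 0, 12].
  Check: interpolating c through the α_i gives m(x) = 8 + 5·x (degree < 2) with m(α_i) = c_i for every i, so c is indeed a codeword.
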